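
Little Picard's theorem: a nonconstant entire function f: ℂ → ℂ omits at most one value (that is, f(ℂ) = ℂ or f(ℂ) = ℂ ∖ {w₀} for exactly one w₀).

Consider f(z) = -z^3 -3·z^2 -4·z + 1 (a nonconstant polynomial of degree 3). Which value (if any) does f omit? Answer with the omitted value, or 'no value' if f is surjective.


Little Picard bounds the complement of f(ℂ) to at most one point.
For every w ∈ ℂ, the equation p(z) − w = 0 is a nonconstant polynomial in z and hence has at least one root by the fundamental theorem of algebra. So p is surjective onto ℂ, omitting no value.

Omitted value: no value.


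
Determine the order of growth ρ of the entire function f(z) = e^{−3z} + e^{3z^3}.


Each summand is entire of order 1 and 3 respectively (as in the single-exponential case). The order of a sum is at most the max of the orders, so ρ ≤ 3. For the lower bound: on |z|=r choose arg z so that 3z^3 is real positive; then |e^{3z^3}| = e^{3r^3} while |e^{-3z}| ≤ e^{3r^1} = o(e^{3r^3}). So |f| ≥ e^{3r^3}(1 − o(1)) and ρ ≥ 3. Hence ρ = max(1, 3) = 3.
Therefore ρ = 3.

Order ρ = 3.


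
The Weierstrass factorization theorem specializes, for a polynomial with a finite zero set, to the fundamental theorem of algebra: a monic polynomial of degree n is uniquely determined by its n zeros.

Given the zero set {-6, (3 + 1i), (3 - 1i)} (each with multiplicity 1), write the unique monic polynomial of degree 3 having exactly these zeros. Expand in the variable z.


The polynomial is p(z) = ∏_{α ∈ S} (z − α), where S = {-6, (3 + 1i), (3 - 1i)}.
Expanding the product yields: p(z) = z^3 -26·z + 60.
Note conjugate pairs combine to real quadratics: (z − (3+1i))(z − (3−1i)) = z² − 6z + 10.
The resulting polynomial has degree 3 and real coefficients as required.

p(z) = z^3 -26·z + 60.


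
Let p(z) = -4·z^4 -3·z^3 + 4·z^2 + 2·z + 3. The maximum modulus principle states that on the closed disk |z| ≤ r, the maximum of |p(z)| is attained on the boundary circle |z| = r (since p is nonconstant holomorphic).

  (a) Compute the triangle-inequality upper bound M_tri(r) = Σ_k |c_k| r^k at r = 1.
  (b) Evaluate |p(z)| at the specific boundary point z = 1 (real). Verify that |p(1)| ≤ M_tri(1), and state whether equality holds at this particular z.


Coefficients: c_0 = 3, c_1 = 2, c_2 = 4, c_3 = -3, c_4 = -4. Radius r = 1.
Part (a). Triangle bound: M_tri(r) = Σ_k |c_k| r^k
  = |3|·1^0 + |2|·1^1 + |4|·1^2 + |-3|·1^3 + |-4|·1^4
  = 3 + 2 + 4 + 3 + 4 = 16.
This bounds M(r) := max_{|z|=r} |p(z)| from above; equality holds iff all terms c_k z^k can be made to align in phase at a single z on |z|=r.
Part (b). At z = 1 (real, on the circle |z| = r):
  p(1) = (3)·1^0 + (2)·1^1 + (4)·1^2 + (-3)·1^3 + (-4)·1^4 = 2.
  |p(1)| = 2.
Check: |p(1)| = 2 ≤ 16 = M_tri(1). ✓ Equality does not hold at z = 1 (the coefficients have mixed signs, so the terms do not all align in phase there).

M_tri(1) = 16; |p(1)| = 2; equality at z=1: no.


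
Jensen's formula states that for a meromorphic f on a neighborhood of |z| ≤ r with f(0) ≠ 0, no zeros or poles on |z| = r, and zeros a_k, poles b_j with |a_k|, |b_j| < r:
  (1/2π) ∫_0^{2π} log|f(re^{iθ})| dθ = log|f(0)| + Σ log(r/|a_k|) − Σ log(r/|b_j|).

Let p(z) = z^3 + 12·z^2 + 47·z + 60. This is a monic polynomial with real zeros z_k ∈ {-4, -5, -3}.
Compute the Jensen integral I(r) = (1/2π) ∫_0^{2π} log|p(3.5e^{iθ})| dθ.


Zeros: -5, -4, -3; r = 3.5.
Inside |z| < r: -3. Outside (|z| ≥ r): -5, -4.
p(0) = 60, so log|p(0)| = log(60) = 4.0943.
Apply Jensen: I(r) = log|p(0)| + Σ_k log(r/|z_k|), summed over zeros inside |z| < r.
  log(r/|z_k|) for z_k = -3: log(3.5/3) = 0.1542
  Outside zeros (-5, -4) contribute nothing to the Jensen sum.
Sum over inside zeros: 0.1542.
I(r) = log|p(0)| + (inside sum) = 4.0943 + 0.1542 = 4.2485.
Note: since some zeros are outside |z| ≤ r, the simplified n·log(r) form does NOT apply — only the inside zeros contribute.

I(r) ≈ 4.2485.


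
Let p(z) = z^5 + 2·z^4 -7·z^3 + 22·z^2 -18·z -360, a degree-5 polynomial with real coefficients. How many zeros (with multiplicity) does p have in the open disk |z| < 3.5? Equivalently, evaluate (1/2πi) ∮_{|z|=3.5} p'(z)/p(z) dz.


The zeros of p are: (1 + 3i), (1 - 3i), 3, -3, -4.
Their magnitudes are: 3.162, 3.162, 3, 3, 4.
Zeros with |z| < R = 3.5: (1 + 3i), (1 - 3i), 3, -3.
Count = 4.
By the argument principle, (1/2πi) ∮_{|z|=R} p'(z)/p(z) dz equals exactly this count.

Number of zeros inside |z| < 3.5: 4.


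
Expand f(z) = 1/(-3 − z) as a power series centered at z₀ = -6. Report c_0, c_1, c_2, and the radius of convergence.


Let w = z − z₀, so z = z₀ + w.
Then -3 − z = -3 − (z₀ + w) = (-3 − z₀) − w = 3 − w.
f(z) = 1/(3 − w) = (1/(3)) · 1/(1 − w/(3)) = Σ_{n≥0} w^n / (3)^(n+1).
So c_n = 1/(3)^(n+1):
  c_0 = 1/(3)^1 = 1/3.
  c_1 = 1/(3)^2 = 1/9.
  c_2 = 1/(3)^3 = 1/27.
The series is valid for |w/d| < 1, i.e. |z − z₀| < |d|.
Radius of convergence: R = |-3 − z₀| = |3| = 3 (distance from z₀ to the singularity z = -3).

c_0 = 1/3, c_1 = 1/9, c_2 = 1/27; R = 3.


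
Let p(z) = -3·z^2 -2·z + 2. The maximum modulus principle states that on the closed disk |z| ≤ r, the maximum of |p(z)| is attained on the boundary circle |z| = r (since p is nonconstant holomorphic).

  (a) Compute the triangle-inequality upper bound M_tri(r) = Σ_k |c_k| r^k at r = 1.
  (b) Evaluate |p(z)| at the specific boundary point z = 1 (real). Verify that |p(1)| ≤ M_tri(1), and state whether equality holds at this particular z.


Coefficients: c_0 = 2, c_1 = -2, c_2 = -3. Radius r = 1.
Part (a). Triangle bound: M_tri(r) = Σ_k |c_k| r^k
  = |2|·1^0 + |-2|·1^1 + |-3|·1^2
  = 2 + 2 + 3 = 7.
This bounds M(r) := max_{|z|=r} |p(z)| from above; equality holds iff all terms c_k z^k can be made to align in phase at a single z on |z|=r.
Part (b). At z = 1 (real, on the circle |z| = r):
  p(1) = (2)·1^0 + (-2)·1^1 + (-3)·1^2 = -3.
  |p(1)| = 3.
Check: |p(1)| = 3 ≤ 7 = M_tri(1). ✓ Equality does not hold at z = 1 (the coefficients have mixed signs, so the terms do not all align in phase there).

M_tri(1) = 7; |p(1)| = 3; equality at z=1: no.


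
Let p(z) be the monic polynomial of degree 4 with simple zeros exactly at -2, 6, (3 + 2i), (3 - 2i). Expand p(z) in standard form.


The polynomial is p(z) = ∏_{α ∈ S} (z − α), where S = {-2, 6, (3 + 2i), (3 - 2i)}.
Expanding the product yields: p(z) = z^4 -10·z^3 + 25·z^2 + 20·z -156.
Note conjugate pairs combine to real quadratics: (z − (3+2i))(z − (3−2i)) = z² − 6z + 13.
The resulting polynomial has degree 4 and real coefficients as required.

p(z) = z^4 -10·z^3 + 25·z^2 + 20·z -156.


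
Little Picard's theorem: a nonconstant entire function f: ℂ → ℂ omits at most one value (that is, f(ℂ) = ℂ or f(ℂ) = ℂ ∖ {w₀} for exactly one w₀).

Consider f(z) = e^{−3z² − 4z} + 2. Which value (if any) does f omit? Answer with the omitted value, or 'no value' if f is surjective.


Little Picard bounds the complement of f(ℂ) to at most one point.
The exponent g(z) = −3z² − 4z is a nonconstant polynomial, hence surjective onto ℂ. So e^{g(z)} takes every value in {e^w : w ∈ ℂ} = ℂ ∖ {0}. Adding 2 shifts the range to ℂ ∖ {2}. f omits exactly 2.

Omitted value: 2.


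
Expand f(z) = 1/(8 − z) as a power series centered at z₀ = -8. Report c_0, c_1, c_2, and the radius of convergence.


Let w = z − z₀, so z = z₀ + w.
Then 8 − z = 8 − (z₀ + w) = (8 − z₀) − w = 16 − w.
f(z) = 1/(16 − w) = (1/(16)) · 1/(1 − w/(16)) = Σ_{n≥0} w^n / (16)^(n+1).
So c_n = 1/(16)^(n+1):
  c_0 = 1/(16)^1 = 1/16.
  c_1 = 1/(16)^2 = 1/256.
  c_2 = 1/(16)^3 = 1/4096.
The series is valid for |w/d| < 1, i.e. |z − z₀| < |d|.
Radius of convergence: R = |8 − z₀| = |16| = 16 (distance from z₀ to the singularity z = 8).

c_0 = 1/16, c_1 = 1/256, c_2 = 1/4096; R = 16.


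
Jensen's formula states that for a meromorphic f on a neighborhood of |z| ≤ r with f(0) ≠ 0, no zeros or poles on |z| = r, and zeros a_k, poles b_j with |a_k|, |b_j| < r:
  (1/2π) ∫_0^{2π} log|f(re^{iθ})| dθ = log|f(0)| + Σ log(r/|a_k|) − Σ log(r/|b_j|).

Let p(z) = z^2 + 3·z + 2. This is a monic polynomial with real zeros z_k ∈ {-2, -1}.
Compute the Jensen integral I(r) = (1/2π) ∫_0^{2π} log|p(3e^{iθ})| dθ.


Zeros: -2, -1; r = 3.
Inside |z| < r: -2, -1. Outside (|z| ≥ r): ∅.
p(0) = 2, so log|p(0)| = log(2) = 0.6931.
Apply Jensen: I(r) = log|p(0)| + Σ_k log(r/|z_k|), summed over zeros inside |z| < r.
  log(r/|z_k|) for z_k = -2: log(3/2) = 0.4055
  log(r/|z_k|) for z_k = -1: log(3/1) = 1.0986
Sum over inside zeros: 1.5041.
I(r) = log|p(0)| + (inside sum) = 0.6931 + 1.5041 = 2.1972.
Closed form (all zeros inside, monic): I(r) = n·log(r) = 2·log(3) = 2.1972. ✓

I(r) ≈ 2.1972.


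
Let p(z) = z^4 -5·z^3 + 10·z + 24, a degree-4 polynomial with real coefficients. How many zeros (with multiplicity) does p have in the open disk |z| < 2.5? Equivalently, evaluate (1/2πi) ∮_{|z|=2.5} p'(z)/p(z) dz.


The zeros of p are: 4, (-1 + 1i), (-1 - 1i), 3.
Their magnitudes are: 4, 1.414, 1.414, 3.
Zeros with |z| < R = 2.5: (-1 + 1i), (-1 - 1i).
Count = 2.
By the argument principle, (1/2πi) ∮_{|z|=R} p'(z)/p(z) dz equals exactly this count.

Number of zeros inside |z| < 2.5: 2.


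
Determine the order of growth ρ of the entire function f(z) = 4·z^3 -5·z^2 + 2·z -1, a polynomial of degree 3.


|f(z)| ≤ Σ|c_k|·r^k = O(r^3) as r → ∞. Polynomial growth is O(e^{r^ε}) for every ε > 0 (since r^3/e^{r^ε} → 0), so ρ ≤ ε for all ε > 0, i.e. ρ = 0. Every nonconstant polynomial has order 0.
Therefore ρ = 0.

Order ρ = 0.


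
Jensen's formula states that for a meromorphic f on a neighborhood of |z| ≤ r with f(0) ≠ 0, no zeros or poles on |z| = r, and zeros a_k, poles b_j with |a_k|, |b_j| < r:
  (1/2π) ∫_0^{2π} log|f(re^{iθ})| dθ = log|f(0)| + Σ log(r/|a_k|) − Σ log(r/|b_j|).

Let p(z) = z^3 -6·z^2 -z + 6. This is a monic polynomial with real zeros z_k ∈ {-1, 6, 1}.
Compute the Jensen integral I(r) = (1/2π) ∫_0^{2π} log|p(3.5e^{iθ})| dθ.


Zeros: -1, 1, 6; r = 3.5.
Inside |z| < r: -1, 1. Outside (|z| ≥ r): 6.
p(0) = 6, so log|p(0)| = log(6) = 1.7918.
Apply Jensen: I(r) = log|p(0)| + Σ_k log(r/|z_k|), summed over zeros inside |z| < r.
  log(r/|z_k|) for z_k = -1: log(3.5/1) = 1.2528
  log(r/|z_k|) for z_k = 1: log(3.5/1) = 1.2528
  Outside zeros (6) contribute nothing to the Jensen sum.
Sum over inside zeros: 2.5055.
I(r) = log|p(0)| + (inside sum) = 1.7918 + 2.5055 = 4.2973.
Note: since some zeros are outside |z| ≤ r, the simplified n·log(r) form does NOT apply — only the inside zeros contribute.

I(r) ≈ 4.2973.


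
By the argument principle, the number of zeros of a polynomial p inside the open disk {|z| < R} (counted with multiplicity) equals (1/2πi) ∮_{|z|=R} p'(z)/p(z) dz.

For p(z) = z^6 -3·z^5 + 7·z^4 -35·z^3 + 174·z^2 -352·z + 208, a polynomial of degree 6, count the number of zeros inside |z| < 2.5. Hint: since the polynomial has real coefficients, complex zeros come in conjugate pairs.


The zeros of p are: (2 + 2i), (2 - 2i), 2, 1, (-2 + 3i), (-2 - 3i).
Their magnitudes are: 2.828, 2.828, 2, 1, 3.606, 3.606.
Zeros with |z| < R = 2.5: 2, 1.
Count = 2.
By the argument principle, (1/2πi) ∮_{|z|=R} p'(z)/p(z) dz equals exactly this count.

Number of zeros inside |z| < 2.5: 2.


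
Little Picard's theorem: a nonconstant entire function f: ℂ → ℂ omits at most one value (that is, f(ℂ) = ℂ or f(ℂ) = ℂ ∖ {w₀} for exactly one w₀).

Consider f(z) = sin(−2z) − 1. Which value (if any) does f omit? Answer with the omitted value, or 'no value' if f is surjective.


Little Picard bounds the complement of f(ℂ) to at most one point.
sin is entire and surjective onto ℂ: for every w ∈ ℂ, sin(ζ) = w has a solution ζ ∈ ℂ (e.g., via the complex inverse arcsin). With ζ = −2z this gives z = ζ/(-2). Then 1·sin(−2z) takes every value in 1·ℂ = ℂ, and adding -1 is a bijection of ℂ. So f is surjective and omits no value. (Note: only on the real line is sin bounded by [−1, 1].)

Omitted value: no value.


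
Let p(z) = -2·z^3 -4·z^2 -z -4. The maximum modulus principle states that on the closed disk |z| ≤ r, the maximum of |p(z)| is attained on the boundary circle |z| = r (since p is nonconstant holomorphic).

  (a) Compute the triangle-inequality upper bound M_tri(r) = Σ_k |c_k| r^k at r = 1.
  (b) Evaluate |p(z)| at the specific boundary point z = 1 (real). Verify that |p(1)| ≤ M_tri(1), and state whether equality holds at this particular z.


Coefficients: c_0 = -4, c_1 = -1, c_2 = -4, c_3 = -2. Radius r = 1.
Part (a). Triangle bound: M_tri(r) = Σ_k |c_k| r^k
  = |-4|·1^0 + |-1|·1^1 + |-4|·1^2 + |-2|·1^3
  = 4 + 1 + 4 + 2 = 11.
This bounds M(r) := max_{|z|=r} |p(z)| from above; equality holds iff all terms c_k z^k can be made to align in phase at a single z on |z|=r.
Part (b). At z = 1 (real, on the circle |z| = r):
  p(1) = (-4)·1^0 + (-1)·1^1 + (-4)·1^2 + (-2)·1^3 = -11.
  |p(1)| = 11.
Since all nonzero coefficients share the same sign, |p(1)| = 11 = M_tri(1); the triangle bound is attained at z = 1, so in fact M(r) = 11.

M_tri(1) = 11; |p(1)| = 11; equality at z=1: yes.


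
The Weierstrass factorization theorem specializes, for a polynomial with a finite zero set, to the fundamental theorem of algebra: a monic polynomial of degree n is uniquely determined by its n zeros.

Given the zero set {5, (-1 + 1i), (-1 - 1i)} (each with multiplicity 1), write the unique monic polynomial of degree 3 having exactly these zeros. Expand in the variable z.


The polynomial is p(z) = ∏_{α ∈ S} (z − α), where S = {5, (-1 + 1i), (-1 - 1i)}.
Expanding the product yields: p(z) = z^3 -3·z^2 -8·z -10.
Note conjugate pairs combine to real quadratics: (z − (-1+1i))(z − (-1−1i)) = z² + 2z + 2.
The resulting polynomial has degree 3 and real coefficients as required.

p(z) = z^3 -3·z^2 -8·z -10.


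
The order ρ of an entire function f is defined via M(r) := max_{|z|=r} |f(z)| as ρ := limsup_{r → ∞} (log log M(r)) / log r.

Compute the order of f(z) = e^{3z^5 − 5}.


|e^{3z^5 − 5}| = e^{Re(3·z^5) + -5} ≤ e^{3|z|^5 + -5} = e^{3r^5 + -5} on |z| = r, so ρ ≤ 5. Choosing z on |z|=r so that 3·z^5 is real positive (always possible by picking arg z appropriately) gives |f(z)| = e^{3r^5 + -5}, matching the bound. The additive constant -5 does not affect log log M(r) ~ 5·log r. Hence ρ = 5.
Therefore ρ = 5.

Order ρ = 5.


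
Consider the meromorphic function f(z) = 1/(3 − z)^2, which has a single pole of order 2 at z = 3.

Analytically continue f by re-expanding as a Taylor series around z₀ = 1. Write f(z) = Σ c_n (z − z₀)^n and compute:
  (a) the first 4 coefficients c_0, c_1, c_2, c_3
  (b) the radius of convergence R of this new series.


Let w = z − z₀, so z = z₀ + w.
Then 3 − z = 3 − (z₀ + w) = (3 − z₀) − w = 2 − w.
f(z) = 1/(2 − w)^2 = (1/(2)^2) · (1 − w/(2))^{−2}.
By the binomial series (1−u)^{−2} = Σ_{n≥0} C(n+1, 1) u^n for |u|<1, with u = w/(2):
  c_n = C(n+1, 1) / (2)^(n+2).
  c_0 = 1/(2)^2 = 1/4.
  c_1 = 2/(2)^3 = 1/4.
  c_2 = 3/(2)^4 = 3/16.
  c_3 = 4/(2)^5 = 1/8.
The series is valid for |w/d| < 1, i.e. |z − z₀| < |d|.
Radius of convergence: R = |3 − z₀| = |2| = 2 (distance from z₀ to the singularity z = 3).

c_0 = 1/4, c_1 = 1/4, c_2 = 3/16, c_3 = 1/8; R = 2.


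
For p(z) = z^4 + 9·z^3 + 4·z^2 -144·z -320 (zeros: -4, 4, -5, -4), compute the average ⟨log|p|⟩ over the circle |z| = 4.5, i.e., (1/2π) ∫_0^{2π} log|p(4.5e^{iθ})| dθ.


Zeros: -5, -4, -4, 4; r = 4.5.
Inside |z| < r: -4, -4, 4. Outside (|z| ≥ r): -5.
p(0) = -320, so log|p(0)| = log(320) = 5.7683.
Apply Jensen: I(r) = log|p(0)| + Σ_k log(r/|z_k|), summed over zeros inside |z| < r.
  log(r/|z_k|) for z_k = -4: log(4.5/4) = 0.1178
  log(r/|z_k|) for z_k = 4: log(4.5/4) = 0.1178
  log(r/|z_k|) for z_k = -4: log(4.5/4) = 0.1178
  Outside zeros (-5) contribute nothing to the Jensen sum.
Sum over inside zeros: 0.3533.
I(r) = log|p(0)| + (inside sum) = 5.7683 + 0.3533 = 6.1217.
Note: since some zeros are outside |z| ≤ r, the simplified n·log(r) form does NOT apply — only the inside zeros contribute.

I(r) ≈ 6.1217.


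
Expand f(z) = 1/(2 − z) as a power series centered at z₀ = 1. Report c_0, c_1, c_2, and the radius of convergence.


Let w = z − z₀, so z = z₀ + w.
Then 2 − z = 2 − (z₀ + w) = (2 − z₀) − w = 1 − w.
f(z) = 1/(1 − w) = (1/(1)) · 1/(1 − w/(1)) = Σ_{n≥0} w^n / (1)^(n+1).
So c_n = 1/(1)^(n+1):
  c_0 = 1/(1)^1 = 1.
  c_1 = 1/(1)^2 = 1.
  c_2 = 1/(1)^3 = 1.
The series is valid for |w/d| < 1, i.e. |z − z₀| < |d|.
Radius of convergence: R = |2 − z₀| = |1| = 1 (distance from z₀ to the singularity z = 2).

c_0 = 1, c_1 = 1, c_2 = 1; R = 1.


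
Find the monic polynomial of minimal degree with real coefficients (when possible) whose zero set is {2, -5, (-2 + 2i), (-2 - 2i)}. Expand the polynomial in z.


The polynomial is p(z) = ∏_{α ∈ S} (z − α), where S = {2, -5, (-2 + 2i), (-2 - 2i)}.
Expanding the product yields: p(z) = z^4 + 7·z^3 + 10·z^2 -16·z -80.
Note conjugate pairs combine to real quadratics: (z − (-2+2i))(z − (-2−2i)) = z² + 4z + 8.
The resulting polynomial has degree 4 and real coefficients as required.

p(z) = z^4 + 7·z^3 + 10·z^2 -16·z -80.


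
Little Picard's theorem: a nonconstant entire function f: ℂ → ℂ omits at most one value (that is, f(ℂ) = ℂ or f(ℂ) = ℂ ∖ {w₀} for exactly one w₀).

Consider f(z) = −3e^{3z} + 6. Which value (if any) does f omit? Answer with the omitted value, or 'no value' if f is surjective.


Little Picard bounds the complement of f(ℂ) to at most one point.
e^{3z} is never zero on ℂ, so -3·e^{3z} takes every value in ℂ ∖ {0}. Adding 6 shifts the range to ℂ ∖ {6}. Thus f omits exactly the value 6.

Omitted value: 6.


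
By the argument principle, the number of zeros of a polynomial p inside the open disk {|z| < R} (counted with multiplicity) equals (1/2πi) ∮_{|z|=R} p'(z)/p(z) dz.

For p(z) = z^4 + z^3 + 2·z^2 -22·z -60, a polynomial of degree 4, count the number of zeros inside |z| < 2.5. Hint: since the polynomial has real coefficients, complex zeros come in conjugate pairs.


The zeros of p are: -2, 3, (-1 + 3i), (-1 - 3i).
Their magnitudes are: 2, 3, 3.162, 3.162.
Zeros with |z| < R = 2.5: -2.
Count = 1.
By the argument principle, (1/2πi) ∮_{|z|=R} p'(z)/p(z) dz equals exactly this count.

Number of zeros inside |z| < 2.5: 1.


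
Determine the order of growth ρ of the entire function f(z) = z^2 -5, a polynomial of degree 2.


|f(z)| ≤ Σ|c_k|·r^k = O(r^2) as r → ∞. Polynomial growth is O(e^{r^ε}) for every ε > 0 (since r^2/e^{r^ε} → 0), so ρ ≤ ε for all ε > 0, i.e. ρ = 0. Every nonconstant polynomial has order 0.
Therefore ρ = 0.

Order ρ = 0.


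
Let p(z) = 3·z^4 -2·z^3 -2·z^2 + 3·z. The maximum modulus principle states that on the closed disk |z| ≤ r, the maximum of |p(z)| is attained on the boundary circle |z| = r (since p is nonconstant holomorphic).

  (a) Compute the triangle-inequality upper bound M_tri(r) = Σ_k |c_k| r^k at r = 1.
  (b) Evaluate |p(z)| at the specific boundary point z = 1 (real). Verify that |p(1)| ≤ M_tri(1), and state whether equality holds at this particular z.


Coefficients: c_0 = 0, c_1 = 3, c_2 = -2, c_3 = -2, c_4 = 3. Radius r = 1.
Part (a). Triangle bound: M_tri(r) = Σ_k |c_k| r^k
  = |0|·1^0 + |3|·1^1 + |-2|·1^2 + |-2|·1^3 + |3|·1^4
  = 0 + 3 + 2 + 2 + 3 = 10.
This bounds M(r) := max_{|z|=r} |p(z)| from above; equality holds iff all terms c_k z^k can be made to align in phase at a single z on |z|=r.
Part (b). At z = 1 (real, on the circle |z| = r):
  p(1) = (0)·1^0 + (3)·1^1 + (-2)·1^2 + (-2)·1^3 + (3)·1^4 = 2.
  |p(1)| = 2.
Check: |p(1)| = 2 ≤ 10 = M_tri(1). ✓ Equality does not hold at z = 1 (the coefficients have mixed signs, so the terms do not all align in phase there).

M_tri(1) = 10; |p(1)| = 2; equality at z=1: no.


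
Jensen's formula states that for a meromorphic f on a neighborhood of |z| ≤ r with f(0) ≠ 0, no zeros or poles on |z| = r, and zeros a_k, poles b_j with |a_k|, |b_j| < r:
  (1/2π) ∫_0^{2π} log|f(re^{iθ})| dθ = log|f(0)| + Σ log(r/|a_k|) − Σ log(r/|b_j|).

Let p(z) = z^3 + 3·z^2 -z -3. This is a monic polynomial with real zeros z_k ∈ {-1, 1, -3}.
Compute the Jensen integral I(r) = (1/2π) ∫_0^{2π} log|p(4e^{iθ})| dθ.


Zeros: -3, -1, 1; r = 4.
Inside |z| < r: -3, -1, 1. Outside (|z| ≥ r): ∅.
p(0) = -3, so log|p(0)| = log(3) = 1.0986.
Apply Jensen: I(r) = log|p(0)| + Σ_k log(r/|z_k|), summed over zeros inside |z| < r.
  log(r/|z_k|) for z_k = -1: log(4/1) = 1.3863
  log(r/|z_k|) for z_k = 1: log(4/1) = 1.3863
  log(r/|z_k|) for z_k = -3: log(4/3) = 0.2877
Sum over inside zeros: 3.0603.
I(r) = log|p(0)| + (inside sum) = 1.0986 + 3.0603 = 4.1589.
Closed form (all zeros inside, monic): I(r) = n·log(r) = 3·log(4) = 4.1589. ✓

I(r) ≈ 4.1589.


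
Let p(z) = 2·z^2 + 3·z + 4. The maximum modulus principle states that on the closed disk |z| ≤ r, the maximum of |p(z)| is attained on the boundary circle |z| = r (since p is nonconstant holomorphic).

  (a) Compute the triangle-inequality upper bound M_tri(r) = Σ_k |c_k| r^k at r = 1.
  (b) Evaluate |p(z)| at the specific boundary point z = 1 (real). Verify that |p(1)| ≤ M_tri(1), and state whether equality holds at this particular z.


Coefficients: c_0 = 4, c_1 = 3, c_2 = 2. Radius r = 1.
Part (a). Triangle bound: M_tri(r) = Σ_k |c_k| r^k
  = |4|·1^0 + |3|·1^1 + |2|·1^2
  = 4 + 3 + 2 = 9.
This bounds M(r) := max_{|z|=r} |p(z)| from above; equality holds iff all terms c_k z^k can be made to align in phase at a single z on |z|=r.
Part (b). At z = 1 (real, on the circle |z| = r):
  p(1) = (4)·1^0 + (3)·1^1 + (2)·1^2 = 9.
  |p(1)| = 9.
Since all nonzero coefficients share the same sign, |p(1)| = 9 = M_tri(1); the triangle bound is attained at z = 1, so in fact M(r) = 9.

M_tri(1) = 9; |p(1)| = 9; equality at z=1: yes.


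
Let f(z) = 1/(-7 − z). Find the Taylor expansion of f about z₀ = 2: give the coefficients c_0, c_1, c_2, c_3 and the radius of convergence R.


Let w = z − z₀, so z = z₀ + w.
Then -7 − z = -7 − (z₀ + w) = (-7 − z₀) − w = -9 − w.
f(z) = 1/(-9 − w) = (1/(-9)) · 1/(1 − w/(-9)) = Σ_{n≥0} w^n / (-9)^(n+1).
So c_n = 1/(-9)^(n+1):
  c_0 = 1/(-9)^1 = -1/9.
  c_1 = 1/(-9)^2 = 1/81.
  c_2 = 1/(-9)^3 = -1/729.
  c_3 = 1/(-9)^4 = 1/6561.
The series is valid for |w/d| < 1, i.e. |z − z₀| < |d|.
Radius of convergence: R = |-7 − z₀| = |-9| = 9 (distance from z₀ to the singularity z = -7).

c_0 = -1/9, c_1 = 1/81, c_2 = -1/729, c_3 = 1/6561; R = 9.


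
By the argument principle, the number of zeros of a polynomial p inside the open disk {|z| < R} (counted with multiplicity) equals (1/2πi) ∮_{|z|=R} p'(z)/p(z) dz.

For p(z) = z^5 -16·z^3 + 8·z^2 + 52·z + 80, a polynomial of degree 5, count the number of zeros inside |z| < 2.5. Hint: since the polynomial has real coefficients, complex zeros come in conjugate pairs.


The zeros of p are: (-1 + 1i), (-1 - 1i), -4, (3 + 1i), (3 - 1i).
Their magnitudes are: 1.414, 1.414, 4, 3.162, 3.162.
Zeros with |z| < R = 2.5: (-1 + 1i), (-1 - 1i).
Count = 2.
By the argument principle, (1/2πi) ∮_{|z|=R} p'(z)/p(z) dz equals exactly this count.

Number of zeros inside |z| < 2.5: 2.


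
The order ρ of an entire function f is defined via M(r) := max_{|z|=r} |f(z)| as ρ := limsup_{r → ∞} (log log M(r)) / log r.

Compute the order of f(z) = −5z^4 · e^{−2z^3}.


M(r) = max_{|z|=r} |-5|·|z|^4·|e^{−2z^3}| = 5·r^4 · e^{2r^3} (the factors attain their maxima compatibly on |z|=r). Then log M(r) = log 5 + 4·log r + 2r^3, dominated by the last term, so log log M(r) ~ 3·log r. The polynomial factor -5z^4 contributes only a log r term and does not affect the order. ρ = 3.
Therefore ρ = 3.

Order ρ = 3.


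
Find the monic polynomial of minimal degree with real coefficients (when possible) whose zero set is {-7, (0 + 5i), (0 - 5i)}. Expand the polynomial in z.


The polynomial is p(z) = ∏_{α ∈ S} (z − α), where S = {-7, (0 + 5i), (0 - 5i)}.
Expanding the product yields: p(z) = z^3 + 7·z^2 + 25·z + 175.
Note conjugate pairs combine to real quadratics: (z − (0+5i))(z − (0−5i)) = z² + 25.
The resulting polynomial has degree 3 and real coefficients as required.

p(z) = z^3 + 7·z^2 + 25·z + 175.


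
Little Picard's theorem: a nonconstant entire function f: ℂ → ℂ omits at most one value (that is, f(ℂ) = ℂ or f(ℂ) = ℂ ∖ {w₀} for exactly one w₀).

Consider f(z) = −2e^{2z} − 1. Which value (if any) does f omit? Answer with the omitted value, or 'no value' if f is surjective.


Little Picard bounds the complement of f(ℂ) to at most one point.
e^{2z} is never zero on ℂ, so -2·e^{2z} takes every value in ℂ ∖ {0}. Adding -1 shifts the range to ℂ ∖ {-1}. Thus f omits exactly the value -1.

Omitted value: -1.


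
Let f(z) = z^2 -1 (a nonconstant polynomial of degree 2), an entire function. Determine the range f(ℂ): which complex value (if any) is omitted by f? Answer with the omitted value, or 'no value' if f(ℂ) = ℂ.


Little Picard bounds the complement of f(ℂ) to at most one point.
For every w ∈ ℂ, the equation p(z) − w = 0 is a nonconstant polynomial in z and hence has at least one root by the fundamental theorem of algebra. So p is surjective onto ℂ, omitting no value.

Omitted value: no value.


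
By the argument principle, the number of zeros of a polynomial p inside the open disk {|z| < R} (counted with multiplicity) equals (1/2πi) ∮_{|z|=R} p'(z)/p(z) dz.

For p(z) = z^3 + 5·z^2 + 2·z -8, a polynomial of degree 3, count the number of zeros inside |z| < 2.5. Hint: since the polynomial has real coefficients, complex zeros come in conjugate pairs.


The zeros of p are: -2, -4, 1.
Their magnitudes are: 2, 4, 1.
Zeros with |z| < R = 2.5: -2, 1.
Count = 2.
By the argument principle, (1/2πi) ∮_{|z|=R} p'(z)/p(z) dz equals exactly this count.

Number of zeros inside |z| < 2.5: 2.


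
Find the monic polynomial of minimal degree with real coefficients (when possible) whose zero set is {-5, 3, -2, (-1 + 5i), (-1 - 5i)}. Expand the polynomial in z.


The polynomial is p(z) = ∏_{α ∈ S} (z − α), where S = {-5, 3, -2, (-1 + 5i), (-1 - 5i)}.
Expanding the product yields: p(z) = z^5 + 6·z^4 + 23·z^3 + 52·z^2 -346·z -780.
Note conjugate pairs combine to real quadratics: (z − (-1+5i))(z − (-1−5i)) = z² + 2z + 26.
The resulting polynomial has degree 5 and real coefficients as required.

p(z) = z^5 + 6·z^4 + 23·z^3 + 52·z^2 -346·z -780.


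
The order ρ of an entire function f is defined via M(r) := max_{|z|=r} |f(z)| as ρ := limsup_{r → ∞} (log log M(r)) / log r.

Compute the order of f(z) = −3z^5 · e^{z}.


M(r) = max_{|z|=r} |-3|·|z|^5·|e^{z}| = 3·r^5 · e^{1r^1} (the factors attain their maxima compatibly on |z|=r). Then log M(r) = log 3 + 5·log r + 1r^1, dominated by the last term, so log log M(r) ~ 1·log r. The polynomial factor -3z^5 contributes only a log r term and does not affect the order. ρ = 1.
Therefore ρ = 1.

Order ρ = 1.


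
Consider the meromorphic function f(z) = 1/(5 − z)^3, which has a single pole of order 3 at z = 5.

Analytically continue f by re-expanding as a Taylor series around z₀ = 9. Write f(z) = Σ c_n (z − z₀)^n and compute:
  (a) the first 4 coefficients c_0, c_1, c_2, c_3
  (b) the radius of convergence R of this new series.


Let w = z − z₀, so z = z₀ + w.
Then 5 − z = 5 − (z₀ + w) = (5 − z₀) − w = -4 − w.
f(z) = 1/(-4 − w)^3 = (1/(-4)^3) · (1 − w/(-4))^{−3}.
By the binomial series (1−u)^{−3} = Σ_{n≥0} C(n+2, 2) u^n for |u|<1, with u = w/(-4):
  c_n = C(n+2, 2) / (-4)^(n+3).
  c_0 = 1/(-4)^3 = -1/64.
  c_1 = 3/(-4)^4 = 3/256.
  c_2 = 6/(-4)^5 = -3/512.
  c_3 = 10/(-4)^6 = 5/2048.
The series is valid for |w/d| < 1, i.e. |z − z₀| < |d|.
Radius of convergence: R = |5 − z₀| = |-4| = 4 (distance from z₀ to the singularity z = 5).

c_0 = -1/64, c_1 = 3/256, c_2 = -3/512, c_3 = 5/2048; R = 4.


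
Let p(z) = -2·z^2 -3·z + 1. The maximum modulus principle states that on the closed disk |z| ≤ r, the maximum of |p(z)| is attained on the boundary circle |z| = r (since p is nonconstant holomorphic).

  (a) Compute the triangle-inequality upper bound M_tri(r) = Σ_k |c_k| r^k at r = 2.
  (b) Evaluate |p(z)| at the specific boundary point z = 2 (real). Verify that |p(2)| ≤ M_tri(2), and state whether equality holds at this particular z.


Coefficients: c_0 = 1, c_1 = -3, c_2 = -2. Radius r = 2.
Part (a). Triangle bound: M_tri(r) = Σ_k |c_k| r^k
  = |1|·2^0 + |-3|·2^1 + |-2|·2^2
  = 1 + 6 + 8 = 15.
This bounds M(r) := max_{|z|=r} |p(z)| from above; equality holds iff all terms c_k z^k can be made to align in phase at a single z on |z|=r.
Part (b). At z = 2 (real, on the circle |z| = r):
  p(2) = (1)·2^0 + (-3)·2^1 + (-2)·2^2 = -13.
  |p(2)| = 13.
Check: |p(2)| = 13 ≤ 15 = M_tri(2). ✓ Equality does not hold at z = 2 (the coefficients have mixed signs, so the terms do not all align in phase there).

M_tri(2) = 15; |p(2)| = 13; equality at z=2: no.


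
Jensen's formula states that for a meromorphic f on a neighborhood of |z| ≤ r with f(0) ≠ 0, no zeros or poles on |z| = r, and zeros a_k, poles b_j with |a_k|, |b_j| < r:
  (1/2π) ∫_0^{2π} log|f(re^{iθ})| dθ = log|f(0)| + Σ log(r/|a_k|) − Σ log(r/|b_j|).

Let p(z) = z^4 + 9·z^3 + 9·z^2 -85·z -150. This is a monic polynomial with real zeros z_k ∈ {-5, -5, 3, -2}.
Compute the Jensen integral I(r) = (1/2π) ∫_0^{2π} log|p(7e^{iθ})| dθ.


Zeros: -5, -5, -2, 3; r = 7.
Inside |z| < r: -5, -5, -2, 3. Outside (|z| ≥ r): ∅.
p(0) = -150, so log|p(0)| = log(150) = 5.0106.
Apply Jensen: I(r) = log|p(0)| + Σ_k log(r/|z_k|), summed over zeros inside |z| < r.
  log(r/|z_k|) for z_k = -5: log(7/5) = 0.3365
  log(r/|z_k|) for z_k = -5: log(7/5) = 0.3365
  log(r/|z_k|) for z_k = 3: log(7/3) = 0.8473
  log(r/|z_k|) for z_k = -2: log(7/2) = 1.2528
Sum over inside zeros: 2.7730.
I(r) = log|p(0)| + (inside sum) = 5.0106 + 2.7730 = 7.7836.
Closed form (all zeros inside, monic): I(r) = n·log(r) = 4·log(7) = 7.7836. ✓

I(r) ≈ 7.7836.


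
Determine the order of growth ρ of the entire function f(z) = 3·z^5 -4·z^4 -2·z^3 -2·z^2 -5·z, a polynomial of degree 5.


|f(z)| ≤ Σ|c_k|·r^k = O(r^5) as r → ∞. Polynomial growth is O(e^{r^ε}) for every ε > 0 (since r^5/e^{r^ε} → 0), so ρ ≤ ε for all ε > 0, i.e. ρ = 0. Every nonconstant polynomial has order 0.
Therefore ρ = 0.

Order ρ = 0.


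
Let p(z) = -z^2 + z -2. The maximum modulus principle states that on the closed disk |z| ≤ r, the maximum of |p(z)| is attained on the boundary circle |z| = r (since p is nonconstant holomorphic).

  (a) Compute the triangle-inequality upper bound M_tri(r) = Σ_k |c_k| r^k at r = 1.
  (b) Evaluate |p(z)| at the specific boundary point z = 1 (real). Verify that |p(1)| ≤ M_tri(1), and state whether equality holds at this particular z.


Coefficients: c_0 = -2, c_1 = 1, c_2 = -1. Radius r = 1.
Part (a). Triangle bound: M_tri(r) = Σ_k |c_k| r^k
  = |-2|·1^0 + |1|·1^1 + |-1|·1^2
  = 2 + 1 + 1 = 4.
This bounds M(r) := max_{|z|=r} |p(z)| from above; equality holds iff all terms c_k z^k can be made to align in phase at a single z on |z|=r.
Part (b). At z = 1 (real, on the circle |z| = r):
  p(1) = (-2)·1^0 + (1)·1^1 + (-1)·1^2 = -2.
  |p(1)| = 2.
Check: |p(1)| = 2 ≤ 4 = M_tri(1). ✓ Equality does not hold at z = 1 (the coefficients have mixed signs, so the terms do not all align in phase there).

M_tri(1) = 4; |p(1)| = 2; equality at z=1: no.


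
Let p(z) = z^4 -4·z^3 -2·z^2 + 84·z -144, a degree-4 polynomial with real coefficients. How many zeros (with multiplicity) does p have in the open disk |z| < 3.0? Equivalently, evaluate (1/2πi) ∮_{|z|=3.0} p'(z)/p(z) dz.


The zeros of p are: (3 + 3i), (3 - 3i), 2, -4.
Their magnitudes are: 4.243, 4.243, 2, 4.
Zeros with |z| < R = 3.0: 2.
Count = 1.
By the argument principle, (1/2πi) ∮_{|z|=R} p'(z)/p(z) dz equals exactly this count.

Number of zeros inside |z| < 3.0: 1.


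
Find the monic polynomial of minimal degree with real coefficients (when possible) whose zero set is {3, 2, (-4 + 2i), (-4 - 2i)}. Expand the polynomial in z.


The polynomial is p(z) = ∏_{α ∈ S} (z − α), where S = {3, 2, (-4 + 2i), (-4 - 2i)}.
Expanding the product yields: p(z) = z^4 + 3·z^3 -14·z^2 -52·z + 120.
Note conjugate pairs combine to real quadratics: (z − (-4+2i))(z − (-4−2i)) = z² + 8z + 20.
The resulting polynomial has degree 4 and real coefficients as required.

p(z) = z^4 + 3·z^3 -14·z^2 -52·z + 120.


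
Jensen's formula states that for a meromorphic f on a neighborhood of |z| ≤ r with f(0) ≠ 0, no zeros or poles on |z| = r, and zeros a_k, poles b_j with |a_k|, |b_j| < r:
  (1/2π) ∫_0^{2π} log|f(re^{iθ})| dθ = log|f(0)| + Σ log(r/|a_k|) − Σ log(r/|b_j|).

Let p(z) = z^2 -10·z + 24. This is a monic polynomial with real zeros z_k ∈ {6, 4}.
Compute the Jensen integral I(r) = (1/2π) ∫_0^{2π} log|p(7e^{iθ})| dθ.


Zeros: 4, 6; r = 7.
Inside |z| < r: 4, 6. Outside (|z| ≥ r): ∅.
p(0) = 24, so log|p(0)| = log(24) = 3.1781.
Apply Jensen: I(r) = log|p(0)| + Σ_k log(r/|z_k|), summed over zeros inside |z| < r.
  log(r/|z_k|) for z_k = 6: log(7/6) = 0.1542
  log(r/|z_k|) for z_k = 4: log(7/4) = 0.5596
Sum over inside zeros: 0.7138.
I(r) = log|p(0)| + (inside sum) = 3.1781 + 0.7138 = 3.8918.
Closed form (all zeros inside, monic): I(r) = n·log(r) = 2·log(7) = 3.8918. ✓

I(r) ≈ 3.8918.


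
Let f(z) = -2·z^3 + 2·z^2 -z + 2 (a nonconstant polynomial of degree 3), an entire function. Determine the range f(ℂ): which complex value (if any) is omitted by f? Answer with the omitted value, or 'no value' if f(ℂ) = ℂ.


Little Picard bounds the complement of f(ℂ) to at most one point.
For every w ∈ ℂ, the equation p(z) − w = 0 is a nonconstant polynomial in z and hence has at least one root by the fundamental theorem of algebra. So p is surjective onto ℂ, omitting no value.

Omitted value: no value.


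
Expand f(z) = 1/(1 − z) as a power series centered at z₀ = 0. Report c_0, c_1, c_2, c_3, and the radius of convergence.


Let w = z − z₀, so z = z₀ + w.
Then 1 − z = 1 − (z₀ + w) = (1 − z₀) − w = 1 − w.
f(z) = 1/(1 − w) = (1/(1)) · 1/(1 − w/(1)) = Σ_{n≥0} w^n / (1)^(n+1).
So c_n = 1/(1)^(n+1):
  c_0 = 1/(1)^1 = 1.
  c_1 = 1/(1)^2 = 1.
  c_2 = 1/(1)^3 = 1.
  c_3 = 1/(1)^4 = 1.
The series is valid for |w/d| < 1, i.e. |z − z₀| < |d|.
Radius of convergence: R = |1 − z₀| = |1| = 1 (distance from z₀ to the singularity z = 1).

c_0 = 1, c_1 = 1, c_2 = 1, c_3 = 1; R = 1.


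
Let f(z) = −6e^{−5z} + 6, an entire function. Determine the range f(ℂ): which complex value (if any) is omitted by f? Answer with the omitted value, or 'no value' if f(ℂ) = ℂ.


Little Picard bounds the complement of f(ℂ) to at most one point.
e^{−5z} is never zero on ℂ, so -6·e^{−5z} takes every value in ℂ ∖ {0}. Adding 6 shifts the range to ℂ ∖ {6}. Thus f omits exactly the value 6.

Omitted value: 6.


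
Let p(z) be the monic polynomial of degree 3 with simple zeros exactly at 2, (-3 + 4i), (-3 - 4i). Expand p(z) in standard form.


The polynomial is p(z) = ∏_{α ∈ S} (z − α), where S = {2, (-3 + 4i), (-3 - 4i)}.
Expanding the product yields: p(z) = z^3 + 4·z^2 + 13·z -50.
Note conjugate pairs combine to real quadratics: (z − (-3+4i))(z − (-3−4i)) = z² + 6z + 25.
The resulting polynomial has degree 3 and real coefficients as required.

p(z) = z^3 + 4·z^2 + 13·z -50.


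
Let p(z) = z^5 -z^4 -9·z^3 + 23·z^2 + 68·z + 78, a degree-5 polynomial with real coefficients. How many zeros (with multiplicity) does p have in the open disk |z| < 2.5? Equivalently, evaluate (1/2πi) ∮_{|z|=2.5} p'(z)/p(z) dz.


The zeros of p are: -3, (-1 + 1i), (-1 - 1i), (3 + 2i), (3 - 2i).
Their magnitudes are: 3, 1.414, 1.414, 3.606, 3.606.
Zeros with |z| < R = 2.5: (-1 + 1i), (-1 - 1i).
Count = 2.
By the argument principle, (1/2πi) ∮_{|z|=R} p'(z)/p(z) dz equals exactly this count.

Number of zeros inside |z| < 2.5: 2.


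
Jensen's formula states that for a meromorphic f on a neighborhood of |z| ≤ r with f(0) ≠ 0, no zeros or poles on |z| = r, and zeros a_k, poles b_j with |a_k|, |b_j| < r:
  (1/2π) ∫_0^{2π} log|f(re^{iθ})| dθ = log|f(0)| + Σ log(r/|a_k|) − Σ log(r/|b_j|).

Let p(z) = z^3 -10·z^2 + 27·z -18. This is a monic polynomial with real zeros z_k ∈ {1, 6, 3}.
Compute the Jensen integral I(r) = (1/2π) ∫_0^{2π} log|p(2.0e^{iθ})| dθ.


Zeros: 1, 3, 6; r = 2.0.
Inside |z| < r: 1. Outside (|z| ≥ r): 3, 6.
p(0) = -18, so log|p(0)| = log(18) = 2.8904.
Apply Jensen: I(r) = log|p(0)| + Σ_k log(r/|z_k|), summed over zeros inside |z| < r.
  log(r/|z_k|) for z_k = 1: log(2.0/1) = 0.6931
  Outside zeros (3, 6) contribute nothing to the Jensen sum.
Sum over inside zeros: 0.6931.
I(r) = log|p(0)| + (inside sum) = 2.8904 + 0.6931 = 3.5835.
Note: since some zeros are outside |z| ≤ r, the simplified n·log(r) form does NOT apply — only the inside zeros contribute.

I(r) ≈ 3.5835.


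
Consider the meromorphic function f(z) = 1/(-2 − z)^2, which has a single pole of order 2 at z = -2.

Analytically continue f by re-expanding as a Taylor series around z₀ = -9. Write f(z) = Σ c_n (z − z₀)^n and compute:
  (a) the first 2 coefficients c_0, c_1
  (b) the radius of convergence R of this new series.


Let w = z − z₀, so z = z₀ + w.
Then -2 − z = -2 − (z₀ + w) = (-2 − z₀) − w = 7 − w.
f(z) = 1/(7 − w)^2 = (1/(7)^2) · (1 − w/(7))^{−2}.
By the binomial series (1−u)^{−2} = Σ_{n≥0} C(n+1, 1) u^n for |u|<1, with u = w/(7):
  c_n = C(n+1, 1) / (7)^(n+2).
  c_0 = 1/(7)^2 = 1/49.
  c_1 = 2/(7)^3 = 2/343.
The series is valid for |w/d| < 1, i.e. |z − z₀| < |d|.
Radius of convergence: R = |-2 − z₀| = |7| = 7 (distance from z₀ to the singularity z = -2).

c_0 = 1/49, c_1 = 2/343; R = 7.


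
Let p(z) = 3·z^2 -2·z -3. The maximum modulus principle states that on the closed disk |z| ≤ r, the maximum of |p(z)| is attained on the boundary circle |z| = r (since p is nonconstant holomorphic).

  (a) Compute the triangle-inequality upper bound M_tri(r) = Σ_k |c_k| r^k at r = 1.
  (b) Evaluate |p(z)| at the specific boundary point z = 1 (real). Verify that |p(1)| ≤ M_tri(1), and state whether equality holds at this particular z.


Coefficients: c_0 = -3, c_1 = -2, c_2 = 3. Radius r = 1.
Part (a). Triangle bound: M_tri(r) = Σ_k |c_k| r^k
  = |-3|·1^0 + |-2|·1^1 + |3|·1^2
  = 3 + 2 + 3 = 8.
This bounds M(r) := max_{|z|=r} |p(z)| from above; equality holds iff all terms c_k z^k can be made to align in phase at a single z on |z|=r.
Part (b). At z = 1 (real, on the circle |z| = r):
  p(1) = (-3)·1^0 + (-2)·1^1 + (3)·1^2 = -2.
  |p(1)| = 2.
Check: |p(1)| = 2 ≤ 8 = M_tri(1). ✓ Equality does not hold at z = 1 (the coefficients have mixed signs, so the terms do not all align in phase there).

M_tri(1) = 8; |p(1)| = 2; equality at z=1: no.


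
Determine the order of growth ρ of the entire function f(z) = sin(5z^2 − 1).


Write sin(w) = (e^{iw} ± e^{−iw})/(2 or 2i), so |sin(w)| ≤ e^{|w|}. With w = 5z^2 − 1, |w| ≤ 5r^2 + 1 on |z|=r, giving M(r) ≤ e^{5r^2 + 1} and ρ ≤ 2. For the lower bound, choose z on |z|=r with 5z^2 purely imaginary of modulus 5r^2; then |sin(5z^2 − 1)| grows like e^{5r^2}/2, so ρ ≥ 2. Hence ρ = 2.
Therefore ρ = 2.

Order ρ = 2.


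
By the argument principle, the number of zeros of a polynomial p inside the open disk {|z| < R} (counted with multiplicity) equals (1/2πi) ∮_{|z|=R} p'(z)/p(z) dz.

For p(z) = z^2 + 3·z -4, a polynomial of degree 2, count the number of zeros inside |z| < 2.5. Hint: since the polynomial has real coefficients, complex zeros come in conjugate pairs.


The zeros of p are: 1, -4.
Their magnitudes are: 1, 4.
Zeros with |z| < R = 2.5: 1.
Count = 1.
By the argument principle, (1/2πi) ∮_{|z|=R} p'(z)/p(z) dz equals exactly this count.

Number of zeros inside |z| < 2.5: 1.
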